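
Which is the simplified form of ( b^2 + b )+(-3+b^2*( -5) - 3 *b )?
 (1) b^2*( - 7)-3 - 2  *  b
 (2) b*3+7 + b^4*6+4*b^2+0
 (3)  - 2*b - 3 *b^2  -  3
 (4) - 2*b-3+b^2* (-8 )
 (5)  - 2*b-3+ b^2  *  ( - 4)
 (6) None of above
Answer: 5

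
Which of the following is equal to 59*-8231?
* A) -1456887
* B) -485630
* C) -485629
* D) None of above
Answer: C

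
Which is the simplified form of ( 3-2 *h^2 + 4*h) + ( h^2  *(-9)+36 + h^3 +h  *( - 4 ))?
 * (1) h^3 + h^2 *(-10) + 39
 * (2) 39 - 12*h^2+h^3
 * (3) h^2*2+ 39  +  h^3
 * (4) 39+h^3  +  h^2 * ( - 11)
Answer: 4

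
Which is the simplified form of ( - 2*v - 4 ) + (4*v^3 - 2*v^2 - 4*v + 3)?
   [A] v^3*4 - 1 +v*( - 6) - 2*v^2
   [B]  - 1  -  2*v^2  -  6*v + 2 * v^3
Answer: A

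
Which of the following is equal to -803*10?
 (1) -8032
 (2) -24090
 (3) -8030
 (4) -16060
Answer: 3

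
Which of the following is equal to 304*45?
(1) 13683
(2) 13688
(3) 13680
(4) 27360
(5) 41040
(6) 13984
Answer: 3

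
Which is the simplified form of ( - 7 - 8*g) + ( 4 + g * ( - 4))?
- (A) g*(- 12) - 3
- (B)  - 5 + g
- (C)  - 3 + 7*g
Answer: A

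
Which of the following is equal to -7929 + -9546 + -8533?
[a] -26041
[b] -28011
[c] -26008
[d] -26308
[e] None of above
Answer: c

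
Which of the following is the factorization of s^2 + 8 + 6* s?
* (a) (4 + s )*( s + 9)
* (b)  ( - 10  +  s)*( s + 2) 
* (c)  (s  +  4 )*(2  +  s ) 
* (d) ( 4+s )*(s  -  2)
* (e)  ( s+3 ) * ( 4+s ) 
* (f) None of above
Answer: c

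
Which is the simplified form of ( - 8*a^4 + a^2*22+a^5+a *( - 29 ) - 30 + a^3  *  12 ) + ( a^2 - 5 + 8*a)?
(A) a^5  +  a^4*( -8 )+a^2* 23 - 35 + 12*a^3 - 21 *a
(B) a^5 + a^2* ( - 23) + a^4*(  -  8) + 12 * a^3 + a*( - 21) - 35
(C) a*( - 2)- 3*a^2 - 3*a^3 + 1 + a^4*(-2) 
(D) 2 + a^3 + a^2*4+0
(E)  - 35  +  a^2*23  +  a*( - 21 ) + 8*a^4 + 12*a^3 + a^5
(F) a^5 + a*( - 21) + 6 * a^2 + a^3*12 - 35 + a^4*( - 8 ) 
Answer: A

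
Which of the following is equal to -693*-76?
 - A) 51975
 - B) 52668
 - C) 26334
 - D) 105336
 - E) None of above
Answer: B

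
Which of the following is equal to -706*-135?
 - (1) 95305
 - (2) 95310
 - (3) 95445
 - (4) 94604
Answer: 2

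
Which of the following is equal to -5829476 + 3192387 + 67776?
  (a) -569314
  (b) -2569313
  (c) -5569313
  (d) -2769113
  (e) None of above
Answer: b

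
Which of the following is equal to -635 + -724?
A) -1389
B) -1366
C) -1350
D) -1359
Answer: D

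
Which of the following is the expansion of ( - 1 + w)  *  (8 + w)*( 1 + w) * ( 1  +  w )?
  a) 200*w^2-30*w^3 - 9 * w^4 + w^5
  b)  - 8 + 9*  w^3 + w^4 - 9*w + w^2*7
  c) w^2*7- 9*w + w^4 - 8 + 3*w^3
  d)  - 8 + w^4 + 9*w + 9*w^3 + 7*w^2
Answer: b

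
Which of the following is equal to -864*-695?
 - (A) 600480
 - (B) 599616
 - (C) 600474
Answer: A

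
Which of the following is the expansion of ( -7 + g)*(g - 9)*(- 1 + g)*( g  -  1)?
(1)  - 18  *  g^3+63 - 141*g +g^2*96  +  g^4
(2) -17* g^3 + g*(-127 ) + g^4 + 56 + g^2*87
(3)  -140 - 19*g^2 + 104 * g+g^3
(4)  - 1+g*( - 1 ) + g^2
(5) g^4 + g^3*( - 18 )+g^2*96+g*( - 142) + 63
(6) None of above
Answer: 5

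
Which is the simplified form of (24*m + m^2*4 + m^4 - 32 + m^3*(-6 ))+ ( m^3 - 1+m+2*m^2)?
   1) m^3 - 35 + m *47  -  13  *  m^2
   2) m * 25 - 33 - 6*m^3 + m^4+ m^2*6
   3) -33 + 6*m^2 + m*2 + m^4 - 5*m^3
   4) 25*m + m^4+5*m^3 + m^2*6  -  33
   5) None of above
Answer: 5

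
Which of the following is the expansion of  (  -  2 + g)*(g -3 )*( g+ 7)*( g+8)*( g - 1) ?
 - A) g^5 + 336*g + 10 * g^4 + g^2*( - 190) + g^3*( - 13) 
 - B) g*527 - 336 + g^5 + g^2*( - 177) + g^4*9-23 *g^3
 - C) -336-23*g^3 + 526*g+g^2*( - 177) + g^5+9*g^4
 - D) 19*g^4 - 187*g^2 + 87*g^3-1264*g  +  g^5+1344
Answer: C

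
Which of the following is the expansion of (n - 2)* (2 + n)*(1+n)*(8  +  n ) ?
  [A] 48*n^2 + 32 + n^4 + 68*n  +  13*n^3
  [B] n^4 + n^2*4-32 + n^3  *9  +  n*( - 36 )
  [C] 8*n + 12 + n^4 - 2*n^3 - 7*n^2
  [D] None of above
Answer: B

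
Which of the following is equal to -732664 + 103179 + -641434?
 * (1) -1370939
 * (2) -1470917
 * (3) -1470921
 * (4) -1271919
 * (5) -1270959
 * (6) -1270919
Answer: 6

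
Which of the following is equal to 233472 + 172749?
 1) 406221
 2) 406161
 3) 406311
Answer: 1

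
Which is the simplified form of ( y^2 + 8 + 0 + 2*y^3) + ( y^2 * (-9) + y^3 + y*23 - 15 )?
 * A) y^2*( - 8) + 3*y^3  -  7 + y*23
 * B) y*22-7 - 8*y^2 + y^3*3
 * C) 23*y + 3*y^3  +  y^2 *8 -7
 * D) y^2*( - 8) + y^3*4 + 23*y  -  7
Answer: A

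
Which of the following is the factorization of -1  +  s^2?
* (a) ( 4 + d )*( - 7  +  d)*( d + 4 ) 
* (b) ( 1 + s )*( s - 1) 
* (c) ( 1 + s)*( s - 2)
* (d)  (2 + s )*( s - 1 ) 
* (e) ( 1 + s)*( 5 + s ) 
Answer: b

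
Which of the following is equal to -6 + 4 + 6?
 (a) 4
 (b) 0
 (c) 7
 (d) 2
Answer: a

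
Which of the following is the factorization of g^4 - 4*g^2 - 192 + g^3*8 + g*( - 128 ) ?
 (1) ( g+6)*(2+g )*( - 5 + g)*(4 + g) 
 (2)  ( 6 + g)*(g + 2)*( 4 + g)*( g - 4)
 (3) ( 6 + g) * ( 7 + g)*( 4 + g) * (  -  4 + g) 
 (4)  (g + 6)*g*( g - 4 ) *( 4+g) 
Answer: 2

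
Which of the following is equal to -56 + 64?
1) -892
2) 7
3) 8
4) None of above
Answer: 3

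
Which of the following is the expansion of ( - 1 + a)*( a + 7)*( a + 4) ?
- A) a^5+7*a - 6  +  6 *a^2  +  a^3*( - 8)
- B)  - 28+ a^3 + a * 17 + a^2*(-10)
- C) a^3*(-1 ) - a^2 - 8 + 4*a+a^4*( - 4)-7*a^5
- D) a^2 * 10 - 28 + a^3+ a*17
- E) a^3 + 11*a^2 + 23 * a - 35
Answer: D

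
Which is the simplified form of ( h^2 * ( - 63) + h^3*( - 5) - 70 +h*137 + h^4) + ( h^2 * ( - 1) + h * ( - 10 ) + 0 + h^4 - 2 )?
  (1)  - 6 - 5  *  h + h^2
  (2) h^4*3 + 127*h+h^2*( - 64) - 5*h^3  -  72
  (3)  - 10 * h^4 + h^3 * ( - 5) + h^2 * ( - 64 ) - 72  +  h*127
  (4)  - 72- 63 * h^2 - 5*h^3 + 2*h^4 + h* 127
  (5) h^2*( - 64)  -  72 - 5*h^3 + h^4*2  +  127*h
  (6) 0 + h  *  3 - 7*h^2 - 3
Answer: 5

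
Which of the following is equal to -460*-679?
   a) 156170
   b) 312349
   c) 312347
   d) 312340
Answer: d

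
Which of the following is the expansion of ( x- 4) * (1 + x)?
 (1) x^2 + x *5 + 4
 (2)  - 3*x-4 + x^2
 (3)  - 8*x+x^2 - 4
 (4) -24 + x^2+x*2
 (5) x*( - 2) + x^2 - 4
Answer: 2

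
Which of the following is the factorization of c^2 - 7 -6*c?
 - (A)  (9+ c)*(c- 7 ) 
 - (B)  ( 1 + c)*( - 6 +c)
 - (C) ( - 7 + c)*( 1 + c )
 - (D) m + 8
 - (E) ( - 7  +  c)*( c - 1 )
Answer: C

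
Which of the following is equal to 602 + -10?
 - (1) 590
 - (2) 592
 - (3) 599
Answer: 2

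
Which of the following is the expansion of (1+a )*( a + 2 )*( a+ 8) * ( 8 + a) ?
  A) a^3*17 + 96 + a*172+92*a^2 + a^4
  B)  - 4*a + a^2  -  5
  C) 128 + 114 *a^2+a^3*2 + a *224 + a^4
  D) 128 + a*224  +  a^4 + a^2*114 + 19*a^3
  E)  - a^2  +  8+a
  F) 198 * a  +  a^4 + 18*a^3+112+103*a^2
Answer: D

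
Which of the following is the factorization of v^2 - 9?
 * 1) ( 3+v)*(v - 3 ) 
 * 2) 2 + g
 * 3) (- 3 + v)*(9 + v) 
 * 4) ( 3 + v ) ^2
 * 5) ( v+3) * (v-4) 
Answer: 1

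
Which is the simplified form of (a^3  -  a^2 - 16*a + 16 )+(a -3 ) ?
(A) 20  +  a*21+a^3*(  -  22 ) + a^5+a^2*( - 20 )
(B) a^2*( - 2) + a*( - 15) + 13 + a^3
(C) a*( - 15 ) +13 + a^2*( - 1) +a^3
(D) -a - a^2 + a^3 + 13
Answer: C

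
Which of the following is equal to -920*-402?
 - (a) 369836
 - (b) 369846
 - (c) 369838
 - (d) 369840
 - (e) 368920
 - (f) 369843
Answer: d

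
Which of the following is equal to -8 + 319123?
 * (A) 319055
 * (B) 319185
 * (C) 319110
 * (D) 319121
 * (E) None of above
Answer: E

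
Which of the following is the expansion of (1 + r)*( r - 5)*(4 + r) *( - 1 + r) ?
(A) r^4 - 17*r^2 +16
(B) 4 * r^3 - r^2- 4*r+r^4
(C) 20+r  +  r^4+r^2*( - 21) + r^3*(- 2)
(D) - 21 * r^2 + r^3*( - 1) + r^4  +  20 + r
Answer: D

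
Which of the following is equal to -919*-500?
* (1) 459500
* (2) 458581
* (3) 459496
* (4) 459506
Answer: 1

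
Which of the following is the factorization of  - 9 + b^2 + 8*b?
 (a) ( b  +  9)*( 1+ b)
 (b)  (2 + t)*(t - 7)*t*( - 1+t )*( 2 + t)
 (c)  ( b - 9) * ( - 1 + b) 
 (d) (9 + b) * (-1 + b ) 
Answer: d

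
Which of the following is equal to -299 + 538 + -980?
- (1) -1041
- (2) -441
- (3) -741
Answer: 3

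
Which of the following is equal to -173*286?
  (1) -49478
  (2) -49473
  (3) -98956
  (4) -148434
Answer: 1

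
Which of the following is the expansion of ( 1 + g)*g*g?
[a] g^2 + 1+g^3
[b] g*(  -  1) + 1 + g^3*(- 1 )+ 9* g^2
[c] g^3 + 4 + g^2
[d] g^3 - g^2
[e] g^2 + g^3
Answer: e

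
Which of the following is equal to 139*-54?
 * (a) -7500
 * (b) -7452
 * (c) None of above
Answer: c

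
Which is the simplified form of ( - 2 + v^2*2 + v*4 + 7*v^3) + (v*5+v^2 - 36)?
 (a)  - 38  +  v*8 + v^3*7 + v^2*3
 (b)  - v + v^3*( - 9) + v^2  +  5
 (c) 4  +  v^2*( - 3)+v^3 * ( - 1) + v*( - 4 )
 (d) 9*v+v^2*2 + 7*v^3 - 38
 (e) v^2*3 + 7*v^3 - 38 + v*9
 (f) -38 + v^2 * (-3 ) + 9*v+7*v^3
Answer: e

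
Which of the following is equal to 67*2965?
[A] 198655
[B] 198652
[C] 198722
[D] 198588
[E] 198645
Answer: A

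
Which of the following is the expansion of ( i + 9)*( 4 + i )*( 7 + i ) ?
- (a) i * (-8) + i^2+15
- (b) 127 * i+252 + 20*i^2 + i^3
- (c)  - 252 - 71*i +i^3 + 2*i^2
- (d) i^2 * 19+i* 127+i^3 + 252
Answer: b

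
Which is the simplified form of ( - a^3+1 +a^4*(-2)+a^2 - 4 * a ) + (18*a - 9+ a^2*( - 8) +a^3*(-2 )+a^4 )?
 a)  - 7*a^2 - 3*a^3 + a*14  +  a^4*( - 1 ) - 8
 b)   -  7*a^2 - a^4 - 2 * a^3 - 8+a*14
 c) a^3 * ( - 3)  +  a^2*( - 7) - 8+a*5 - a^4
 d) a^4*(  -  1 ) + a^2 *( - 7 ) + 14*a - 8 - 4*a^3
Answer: a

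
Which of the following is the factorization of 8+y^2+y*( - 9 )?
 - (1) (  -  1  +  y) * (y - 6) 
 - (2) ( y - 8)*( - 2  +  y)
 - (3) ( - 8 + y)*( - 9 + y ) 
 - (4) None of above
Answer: 4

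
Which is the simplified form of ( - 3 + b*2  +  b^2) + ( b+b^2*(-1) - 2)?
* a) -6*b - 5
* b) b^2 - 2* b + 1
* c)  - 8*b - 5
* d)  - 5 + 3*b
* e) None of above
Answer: d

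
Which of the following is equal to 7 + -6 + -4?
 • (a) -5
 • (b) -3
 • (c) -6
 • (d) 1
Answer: b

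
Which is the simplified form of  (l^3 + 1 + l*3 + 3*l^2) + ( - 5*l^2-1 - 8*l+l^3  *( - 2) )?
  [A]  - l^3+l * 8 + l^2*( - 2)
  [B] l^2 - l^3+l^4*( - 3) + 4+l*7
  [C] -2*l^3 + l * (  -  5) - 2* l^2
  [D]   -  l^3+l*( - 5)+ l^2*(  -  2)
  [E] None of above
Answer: D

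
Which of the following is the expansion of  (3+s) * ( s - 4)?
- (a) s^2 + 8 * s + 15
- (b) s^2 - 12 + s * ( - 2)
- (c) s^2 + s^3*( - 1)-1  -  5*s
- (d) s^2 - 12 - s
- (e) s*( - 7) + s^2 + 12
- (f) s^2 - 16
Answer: d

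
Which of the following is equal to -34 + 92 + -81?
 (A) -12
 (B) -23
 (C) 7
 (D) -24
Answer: B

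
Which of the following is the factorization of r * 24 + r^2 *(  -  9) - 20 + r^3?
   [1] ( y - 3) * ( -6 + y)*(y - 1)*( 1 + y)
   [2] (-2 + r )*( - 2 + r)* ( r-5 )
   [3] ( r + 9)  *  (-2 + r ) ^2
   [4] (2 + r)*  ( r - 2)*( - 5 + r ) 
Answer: 2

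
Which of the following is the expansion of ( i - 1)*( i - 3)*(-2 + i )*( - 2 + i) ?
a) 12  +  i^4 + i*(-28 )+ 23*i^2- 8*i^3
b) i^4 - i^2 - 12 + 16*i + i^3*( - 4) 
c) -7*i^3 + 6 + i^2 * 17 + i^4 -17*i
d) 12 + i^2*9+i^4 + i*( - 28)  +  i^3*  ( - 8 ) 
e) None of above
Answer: a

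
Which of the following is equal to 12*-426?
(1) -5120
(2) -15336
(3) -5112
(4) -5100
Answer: 3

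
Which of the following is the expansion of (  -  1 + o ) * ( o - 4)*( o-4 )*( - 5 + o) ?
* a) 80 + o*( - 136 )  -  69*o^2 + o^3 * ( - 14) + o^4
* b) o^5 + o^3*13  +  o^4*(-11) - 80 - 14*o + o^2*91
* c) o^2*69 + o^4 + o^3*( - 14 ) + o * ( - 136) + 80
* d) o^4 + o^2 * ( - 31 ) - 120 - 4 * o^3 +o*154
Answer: c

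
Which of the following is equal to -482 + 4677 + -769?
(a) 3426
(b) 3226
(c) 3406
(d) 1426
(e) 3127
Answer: a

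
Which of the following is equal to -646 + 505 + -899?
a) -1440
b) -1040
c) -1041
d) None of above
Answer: b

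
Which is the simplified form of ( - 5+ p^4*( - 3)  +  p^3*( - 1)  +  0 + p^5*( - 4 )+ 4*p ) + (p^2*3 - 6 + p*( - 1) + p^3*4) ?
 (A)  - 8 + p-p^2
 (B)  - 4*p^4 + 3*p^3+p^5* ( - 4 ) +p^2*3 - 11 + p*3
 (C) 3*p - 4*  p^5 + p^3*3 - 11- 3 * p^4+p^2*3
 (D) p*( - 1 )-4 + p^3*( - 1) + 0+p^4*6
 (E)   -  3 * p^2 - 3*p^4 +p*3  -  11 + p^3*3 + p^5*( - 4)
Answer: C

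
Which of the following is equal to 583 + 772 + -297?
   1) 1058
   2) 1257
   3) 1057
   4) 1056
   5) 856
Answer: 1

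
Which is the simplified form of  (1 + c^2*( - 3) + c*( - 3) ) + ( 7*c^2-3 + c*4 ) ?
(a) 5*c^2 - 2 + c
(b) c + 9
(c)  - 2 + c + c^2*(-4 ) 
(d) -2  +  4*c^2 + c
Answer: d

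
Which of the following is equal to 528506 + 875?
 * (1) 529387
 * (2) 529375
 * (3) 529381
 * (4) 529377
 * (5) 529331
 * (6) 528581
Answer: 3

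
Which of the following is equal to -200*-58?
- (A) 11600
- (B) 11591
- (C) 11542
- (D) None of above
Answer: A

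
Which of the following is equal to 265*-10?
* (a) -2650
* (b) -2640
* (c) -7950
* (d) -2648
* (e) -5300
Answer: a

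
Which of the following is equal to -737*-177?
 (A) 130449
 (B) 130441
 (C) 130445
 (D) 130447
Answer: A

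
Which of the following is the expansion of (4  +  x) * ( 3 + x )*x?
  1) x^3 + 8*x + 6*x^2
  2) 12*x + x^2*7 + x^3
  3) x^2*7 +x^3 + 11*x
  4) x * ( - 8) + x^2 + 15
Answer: 2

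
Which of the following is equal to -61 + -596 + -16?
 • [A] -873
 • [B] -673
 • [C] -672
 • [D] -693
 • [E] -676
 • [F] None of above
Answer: B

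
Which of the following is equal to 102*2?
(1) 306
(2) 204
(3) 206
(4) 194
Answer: 2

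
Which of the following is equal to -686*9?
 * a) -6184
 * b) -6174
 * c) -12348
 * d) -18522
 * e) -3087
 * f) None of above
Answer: b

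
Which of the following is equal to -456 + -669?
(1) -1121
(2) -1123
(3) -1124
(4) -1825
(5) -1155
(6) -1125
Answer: 6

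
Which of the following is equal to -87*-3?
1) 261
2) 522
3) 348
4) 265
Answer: 1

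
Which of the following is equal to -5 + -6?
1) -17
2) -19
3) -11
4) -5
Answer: 3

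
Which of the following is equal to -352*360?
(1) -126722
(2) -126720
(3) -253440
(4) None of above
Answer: 2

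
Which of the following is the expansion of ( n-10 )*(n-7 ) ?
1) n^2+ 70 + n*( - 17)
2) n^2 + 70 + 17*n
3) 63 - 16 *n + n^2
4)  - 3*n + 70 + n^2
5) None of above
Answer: 1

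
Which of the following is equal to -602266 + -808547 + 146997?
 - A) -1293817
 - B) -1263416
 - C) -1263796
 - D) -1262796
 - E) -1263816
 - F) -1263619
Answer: E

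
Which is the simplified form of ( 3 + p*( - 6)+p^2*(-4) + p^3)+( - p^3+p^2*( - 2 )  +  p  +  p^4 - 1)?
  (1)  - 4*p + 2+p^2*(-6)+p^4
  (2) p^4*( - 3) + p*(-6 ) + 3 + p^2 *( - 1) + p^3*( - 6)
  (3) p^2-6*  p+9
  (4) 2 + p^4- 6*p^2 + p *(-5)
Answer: 4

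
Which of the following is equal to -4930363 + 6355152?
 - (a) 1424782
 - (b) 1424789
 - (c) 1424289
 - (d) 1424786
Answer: b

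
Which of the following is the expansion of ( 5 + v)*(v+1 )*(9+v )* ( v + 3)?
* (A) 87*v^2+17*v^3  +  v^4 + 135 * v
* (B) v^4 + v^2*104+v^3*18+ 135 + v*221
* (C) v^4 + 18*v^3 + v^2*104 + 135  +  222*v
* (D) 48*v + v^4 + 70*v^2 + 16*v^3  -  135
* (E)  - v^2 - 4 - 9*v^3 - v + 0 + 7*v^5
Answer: C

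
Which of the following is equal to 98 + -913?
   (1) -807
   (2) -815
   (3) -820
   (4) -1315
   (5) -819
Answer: 2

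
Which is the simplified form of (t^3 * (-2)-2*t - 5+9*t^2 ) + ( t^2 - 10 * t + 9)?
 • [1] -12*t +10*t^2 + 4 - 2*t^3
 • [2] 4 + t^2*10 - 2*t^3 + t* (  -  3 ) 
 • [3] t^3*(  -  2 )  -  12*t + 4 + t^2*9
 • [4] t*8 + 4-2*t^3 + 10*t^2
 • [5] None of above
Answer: 1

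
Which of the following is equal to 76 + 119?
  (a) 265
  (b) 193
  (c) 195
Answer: c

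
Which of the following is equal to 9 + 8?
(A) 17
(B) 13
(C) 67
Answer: A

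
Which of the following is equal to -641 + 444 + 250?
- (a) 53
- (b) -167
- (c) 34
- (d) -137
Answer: a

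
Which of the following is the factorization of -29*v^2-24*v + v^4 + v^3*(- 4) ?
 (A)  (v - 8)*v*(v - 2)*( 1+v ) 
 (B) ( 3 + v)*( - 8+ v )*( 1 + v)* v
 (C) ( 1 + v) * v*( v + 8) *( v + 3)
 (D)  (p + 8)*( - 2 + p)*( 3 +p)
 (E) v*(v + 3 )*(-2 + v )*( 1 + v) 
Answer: B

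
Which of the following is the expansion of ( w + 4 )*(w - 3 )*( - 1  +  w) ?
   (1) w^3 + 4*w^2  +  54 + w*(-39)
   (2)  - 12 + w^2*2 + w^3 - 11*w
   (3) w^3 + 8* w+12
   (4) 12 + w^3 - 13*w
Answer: 4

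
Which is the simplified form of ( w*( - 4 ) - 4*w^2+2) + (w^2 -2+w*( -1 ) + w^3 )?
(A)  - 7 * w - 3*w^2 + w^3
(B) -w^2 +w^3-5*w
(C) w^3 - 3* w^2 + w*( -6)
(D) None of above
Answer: D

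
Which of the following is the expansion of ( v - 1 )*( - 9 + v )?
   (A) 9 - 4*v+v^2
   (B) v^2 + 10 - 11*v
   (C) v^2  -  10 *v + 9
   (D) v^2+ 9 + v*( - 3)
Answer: C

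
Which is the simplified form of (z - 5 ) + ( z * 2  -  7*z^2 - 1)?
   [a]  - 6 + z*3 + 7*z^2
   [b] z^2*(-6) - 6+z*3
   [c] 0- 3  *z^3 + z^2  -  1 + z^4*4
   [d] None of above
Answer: d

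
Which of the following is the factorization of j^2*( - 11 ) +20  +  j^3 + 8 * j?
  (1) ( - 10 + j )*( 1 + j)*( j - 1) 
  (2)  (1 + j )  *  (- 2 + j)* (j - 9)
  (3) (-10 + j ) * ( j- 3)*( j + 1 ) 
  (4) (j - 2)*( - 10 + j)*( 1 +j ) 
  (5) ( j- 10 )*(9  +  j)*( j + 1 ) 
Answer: 4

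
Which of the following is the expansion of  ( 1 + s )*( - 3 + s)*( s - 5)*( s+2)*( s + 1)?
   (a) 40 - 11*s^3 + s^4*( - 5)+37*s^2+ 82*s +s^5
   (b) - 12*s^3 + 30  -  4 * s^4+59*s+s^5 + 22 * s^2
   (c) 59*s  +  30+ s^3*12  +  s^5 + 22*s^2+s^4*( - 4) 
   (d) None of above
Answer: b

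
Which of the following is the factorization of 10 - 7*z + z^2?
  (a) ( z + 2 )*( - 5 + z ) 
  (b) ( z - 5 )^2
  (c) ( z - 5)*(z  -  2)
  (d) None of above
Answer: c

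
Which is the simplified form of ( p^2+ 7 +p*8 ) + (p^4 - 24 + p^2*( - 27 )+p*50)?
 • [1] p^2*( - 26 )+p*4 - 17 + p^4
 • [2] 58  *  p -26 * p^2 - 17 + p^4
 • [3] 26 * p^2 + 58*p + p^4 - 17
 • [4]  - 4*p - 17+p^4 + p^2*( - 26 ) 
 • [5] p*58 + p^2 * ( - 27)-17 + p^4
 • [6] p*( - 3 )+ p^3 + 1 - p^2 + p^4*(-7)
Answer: 2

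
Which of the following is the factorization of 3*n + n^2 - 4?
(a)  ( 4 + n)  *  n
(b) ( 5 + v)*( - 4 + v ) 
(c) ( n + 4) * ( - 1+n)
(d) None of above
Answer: c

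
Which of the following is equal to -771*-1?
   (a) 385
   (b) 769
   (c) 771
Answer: c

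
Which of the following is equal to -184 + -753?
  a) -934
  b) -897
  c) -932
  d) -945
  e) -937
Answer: e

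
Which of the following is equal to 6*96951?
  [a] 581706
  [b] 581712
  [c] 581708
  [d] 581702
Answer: a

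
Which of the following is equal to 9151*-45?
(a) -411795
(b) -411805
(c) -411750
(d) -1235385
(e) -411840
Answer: a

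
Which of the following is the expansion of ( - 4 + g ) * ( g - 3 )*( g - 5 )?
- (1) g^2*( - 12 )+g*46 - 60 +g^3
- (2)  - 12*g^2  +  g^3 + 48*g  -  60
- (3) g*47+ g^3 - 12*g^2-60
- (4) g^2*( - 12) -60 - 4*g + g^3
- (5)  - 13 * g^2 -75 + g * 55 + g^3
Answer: 3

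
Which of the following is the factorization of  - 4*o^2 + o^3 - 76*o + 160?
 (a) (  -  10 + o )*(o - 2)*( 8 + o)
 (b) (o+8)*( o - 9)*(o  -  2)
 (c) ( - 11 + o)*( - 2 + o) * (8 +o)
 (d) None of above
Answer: a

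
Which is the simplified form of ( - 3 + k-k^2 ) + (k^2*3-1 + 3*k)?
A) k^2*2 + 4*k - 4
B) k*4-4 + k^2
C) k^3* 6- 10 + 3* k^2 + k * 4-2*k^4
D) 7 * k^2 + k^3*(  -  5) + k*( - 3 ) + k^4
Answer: A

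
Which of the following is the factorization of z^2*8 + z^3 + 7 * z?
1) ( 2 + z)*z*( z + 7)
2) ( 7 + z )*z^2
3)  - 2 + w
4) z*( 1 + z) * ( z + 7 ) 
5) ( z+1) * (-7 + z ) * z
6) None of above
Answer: 4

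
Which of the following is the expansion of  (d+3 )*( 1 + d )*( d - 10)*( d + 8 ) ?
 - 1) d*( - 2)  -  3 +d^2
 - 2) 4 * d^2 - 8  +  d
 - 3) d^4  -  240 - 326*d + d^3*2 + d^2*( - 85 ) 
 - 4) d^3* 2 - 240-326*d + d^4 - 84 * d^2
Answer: 3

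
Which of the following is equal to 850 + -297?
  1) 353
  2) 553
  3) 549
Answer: 2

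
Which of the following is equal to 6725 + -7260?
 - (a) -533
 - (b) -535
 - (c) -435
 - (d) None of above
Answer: b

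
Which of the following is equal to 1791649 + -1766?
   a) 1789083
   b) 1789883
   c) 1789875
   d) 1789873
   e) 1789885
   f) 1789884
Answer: b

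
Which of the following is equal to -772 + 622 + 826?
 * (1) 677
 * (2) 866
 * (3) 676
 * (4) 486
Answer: 3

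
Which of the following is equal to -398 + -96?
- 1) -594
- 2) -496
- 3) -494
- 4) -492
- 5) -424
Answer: 3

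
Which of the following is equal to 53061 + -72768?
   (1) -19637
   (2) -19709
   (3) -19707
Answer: 3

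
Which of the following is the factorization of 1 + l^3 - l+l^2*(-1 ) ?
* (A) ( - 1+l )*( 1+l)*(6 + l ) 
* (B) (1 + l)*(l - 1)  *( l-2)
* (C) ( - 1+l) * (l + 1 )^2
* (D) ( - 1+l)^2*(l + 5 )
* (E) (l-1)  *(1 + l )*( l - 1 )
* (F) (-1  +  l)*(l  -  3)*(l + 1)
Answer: E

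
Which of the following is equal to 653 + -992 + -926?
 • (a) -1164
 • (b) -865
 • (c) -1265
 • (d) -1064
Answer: c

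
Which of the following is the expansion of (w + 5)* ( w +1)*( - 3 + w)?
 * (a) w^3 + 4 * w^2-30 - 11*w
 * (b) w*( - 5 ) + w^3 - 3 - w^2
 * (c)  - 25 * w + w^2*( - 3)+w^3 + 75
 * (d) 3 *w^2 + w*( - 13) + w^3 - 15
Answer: d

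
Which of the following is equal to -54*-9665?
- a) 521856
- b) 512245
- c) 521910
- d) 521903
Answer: c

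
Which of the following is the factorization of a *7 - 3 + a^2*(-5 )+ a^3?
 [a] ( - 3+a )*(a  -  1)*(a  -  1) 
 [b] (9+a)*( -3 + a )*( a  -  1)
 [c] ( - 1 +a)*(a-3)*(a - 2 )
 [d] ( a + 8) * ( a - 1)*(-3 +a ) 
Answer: a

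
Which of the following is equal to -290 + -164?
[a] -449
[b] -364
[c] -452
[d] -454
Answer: d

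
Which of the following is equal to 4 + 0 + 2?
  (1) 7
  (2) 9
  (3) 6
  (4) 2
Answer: 3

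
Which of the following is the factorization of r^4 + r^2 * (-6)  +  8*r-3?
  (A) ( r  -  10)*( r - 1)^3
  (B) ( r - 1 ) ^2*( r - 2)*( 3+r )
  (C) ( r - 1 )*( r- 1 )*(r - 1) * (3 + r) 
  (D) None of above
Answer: C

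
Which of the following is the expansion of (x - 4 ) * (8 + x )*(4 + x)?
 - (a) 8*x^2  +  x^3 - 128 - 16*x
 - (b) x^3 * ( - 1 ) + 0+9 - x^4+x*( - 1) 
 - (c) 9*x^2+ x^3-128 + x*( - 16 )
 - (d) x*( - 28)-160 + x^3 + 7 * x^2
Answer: a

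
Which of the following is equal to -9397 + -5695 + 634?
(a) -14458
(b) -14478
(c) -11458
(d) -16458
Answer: a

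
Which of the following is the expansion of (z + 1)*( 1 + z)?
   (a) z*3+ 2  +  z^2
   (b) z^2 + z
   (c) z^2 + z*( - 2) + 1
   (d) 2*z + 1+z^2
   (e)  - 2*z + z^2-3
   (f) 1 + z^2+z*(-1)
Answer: d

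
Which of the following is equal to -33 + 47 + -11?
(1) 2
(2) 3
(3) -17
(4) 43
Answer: 2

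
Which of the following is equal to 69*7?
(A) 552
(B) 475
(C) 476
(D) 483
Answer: D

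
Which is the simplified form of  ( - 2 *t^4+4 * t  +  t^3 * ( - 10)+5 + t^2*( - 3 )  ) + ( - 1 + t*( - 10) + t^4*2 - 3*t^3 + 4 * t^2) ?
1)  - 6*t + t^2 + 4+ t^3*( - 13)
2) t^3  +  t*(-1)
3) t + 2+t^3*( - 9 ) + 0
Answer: 1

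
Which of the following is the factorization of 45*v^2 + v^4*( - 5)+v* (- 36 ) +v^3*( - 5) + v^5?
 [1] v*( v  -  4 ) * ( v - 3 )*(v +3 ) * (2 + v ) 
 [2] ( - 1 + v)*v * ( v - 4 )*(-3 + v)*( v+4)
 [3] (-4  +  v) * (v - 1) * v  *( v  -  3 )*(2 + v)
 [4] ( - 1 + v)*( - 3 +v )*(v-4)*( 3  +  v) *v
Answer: 4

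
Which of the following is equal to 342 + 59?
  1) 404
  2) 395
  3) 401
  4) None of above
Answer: 3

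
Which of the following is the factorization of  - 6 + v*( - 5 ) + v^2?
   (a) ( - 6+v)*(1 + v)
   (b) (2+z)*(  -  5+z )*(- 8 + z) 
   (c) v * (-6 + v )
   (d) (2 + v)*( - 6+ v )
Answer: a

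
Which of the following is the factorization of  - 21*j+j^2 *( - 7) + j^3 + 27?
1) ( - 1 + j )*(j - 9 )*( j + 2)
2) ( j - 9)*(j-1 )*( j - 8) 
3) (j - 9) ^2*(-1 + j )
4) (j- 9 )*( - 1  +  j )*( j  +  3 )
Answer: 4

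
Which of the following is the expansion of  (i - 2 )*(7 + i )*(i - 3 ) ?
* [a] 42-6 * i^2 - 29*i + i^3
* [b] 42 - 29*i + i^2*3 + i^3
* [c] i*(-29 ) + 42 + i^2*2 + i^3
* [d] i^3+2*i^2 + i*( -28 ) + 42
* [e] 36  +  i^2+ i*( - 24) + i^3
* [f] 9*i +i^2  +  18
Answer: c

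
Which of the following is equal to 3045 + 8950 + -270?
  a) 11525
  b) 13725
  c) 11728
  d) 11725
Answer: d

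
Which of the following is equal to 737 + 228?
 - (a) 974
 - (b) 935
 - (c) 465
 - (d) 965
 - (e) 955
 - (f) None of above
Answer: d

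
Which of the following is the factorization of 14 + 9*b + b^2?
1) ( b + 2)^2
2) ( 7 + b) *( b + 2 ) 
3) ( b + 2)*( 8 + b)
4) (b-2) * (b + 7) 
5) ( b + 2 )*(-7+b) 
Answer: 2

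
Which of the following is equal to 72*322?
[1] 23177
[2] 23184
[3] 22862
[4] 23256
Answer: 2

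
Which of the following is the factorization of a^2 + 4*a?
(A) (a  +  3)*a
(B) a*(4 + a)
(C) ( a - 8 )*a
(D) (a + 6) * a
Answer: B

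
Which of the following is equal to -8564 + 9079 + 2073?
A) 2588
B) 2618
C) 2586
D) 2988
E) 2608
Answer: A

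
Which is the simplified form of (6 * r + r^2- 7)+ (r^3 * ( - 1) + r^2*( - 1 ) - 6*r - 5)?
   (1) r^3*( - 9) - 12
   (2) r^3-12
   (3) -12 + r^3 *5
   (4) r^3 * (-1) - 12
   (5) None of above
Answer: 4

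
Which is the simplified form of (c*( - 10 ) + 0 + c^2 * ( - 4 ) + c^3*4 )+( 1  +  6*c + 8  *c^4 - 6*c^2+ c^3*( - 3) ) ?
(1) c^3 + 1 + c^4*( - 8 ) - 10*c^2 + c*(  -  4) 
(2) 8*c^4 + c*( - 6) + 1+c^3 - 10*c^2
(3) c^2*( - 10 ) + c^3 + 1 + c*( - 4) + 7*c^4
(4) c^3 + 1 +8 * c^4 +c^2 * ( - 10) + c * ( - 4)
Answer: 4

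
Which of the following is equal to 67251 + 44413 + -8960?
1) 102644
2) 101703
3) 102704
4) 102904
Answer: 3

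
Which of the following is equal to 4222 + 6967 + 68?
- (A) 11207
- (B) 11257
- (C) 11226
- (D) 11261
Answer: B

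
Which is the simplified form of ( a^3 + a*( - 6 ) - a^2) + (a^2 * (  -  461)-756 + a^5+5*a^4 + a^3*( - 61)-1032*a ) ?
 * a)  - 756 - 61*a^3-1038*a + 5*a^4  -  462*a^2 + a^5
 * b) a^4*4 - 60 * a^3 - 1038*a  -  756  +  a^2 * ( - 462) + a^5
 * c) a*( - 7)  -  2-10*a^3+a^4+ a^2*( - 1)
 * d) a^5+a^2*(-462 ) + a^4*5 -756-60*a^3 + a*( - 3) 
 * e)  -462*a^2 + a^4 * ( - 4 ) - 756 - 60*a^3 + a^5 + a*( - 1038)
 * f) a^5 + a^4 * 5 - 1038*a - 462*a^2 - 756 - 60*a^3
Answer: f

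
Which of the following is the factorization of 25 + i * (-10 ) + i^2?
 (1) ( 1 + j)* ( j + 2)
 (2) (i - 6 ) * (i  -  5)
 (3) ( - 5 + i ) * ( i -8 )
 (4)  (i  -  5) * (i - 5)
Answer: 4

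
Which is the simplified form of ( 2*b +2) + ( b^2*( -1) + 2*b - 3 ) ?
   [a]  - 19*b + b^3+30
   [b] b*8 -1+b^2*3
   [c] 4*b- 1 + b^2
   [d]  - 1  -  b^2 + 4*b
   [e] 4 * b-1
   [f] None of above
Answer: d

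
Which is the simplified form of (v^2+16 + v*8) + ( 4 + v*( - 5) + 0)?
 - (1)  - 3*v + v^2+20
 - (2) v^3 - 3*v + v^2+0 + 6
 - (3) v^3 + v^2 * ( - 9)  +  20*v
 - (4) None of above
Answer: 4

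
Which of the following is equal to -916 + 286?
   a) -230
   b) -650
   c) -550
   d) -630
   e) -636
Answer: d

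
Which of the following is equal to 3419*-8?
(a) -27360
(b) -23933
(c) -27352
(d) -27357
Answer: c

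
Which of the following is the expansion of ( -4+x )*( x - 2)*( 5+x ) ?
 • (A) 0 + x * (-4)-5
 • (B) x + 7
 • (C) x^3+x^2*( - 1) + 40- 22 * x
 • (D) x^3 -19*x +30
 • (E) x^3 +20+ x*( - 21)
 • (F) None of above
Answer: C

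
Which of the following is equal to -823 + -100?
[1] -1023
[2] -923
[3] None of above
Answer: 2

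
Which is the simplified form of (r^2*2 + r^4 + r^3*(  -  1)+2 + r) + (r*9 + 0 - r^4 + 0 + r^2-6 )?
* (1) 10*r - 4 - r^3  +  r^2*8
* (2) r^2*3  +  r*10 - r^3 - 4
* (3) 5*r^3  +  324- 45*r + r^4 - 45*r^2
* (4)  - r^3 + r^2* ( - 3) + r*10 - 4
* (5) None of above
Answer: 2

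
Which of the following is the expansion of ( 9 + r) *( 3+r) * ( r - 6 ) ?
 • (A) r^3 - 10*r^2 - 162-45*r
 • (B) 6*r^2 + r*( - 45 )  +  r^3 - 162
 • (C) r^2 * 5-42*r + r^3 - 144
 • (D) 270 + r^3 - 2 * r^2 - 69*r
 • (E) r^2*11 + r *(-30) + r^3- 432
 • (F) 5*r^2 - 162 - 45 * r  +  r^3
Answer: B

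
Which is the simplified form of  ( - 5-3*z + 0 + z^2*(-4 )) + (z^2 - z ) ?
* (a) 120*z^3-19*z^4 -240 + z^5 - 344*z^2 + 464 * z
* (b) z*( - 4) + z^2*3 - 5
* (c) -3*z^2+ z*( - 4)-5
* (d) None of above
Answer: c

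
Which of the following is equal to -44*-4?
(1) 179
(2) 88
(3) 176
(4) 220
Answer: 3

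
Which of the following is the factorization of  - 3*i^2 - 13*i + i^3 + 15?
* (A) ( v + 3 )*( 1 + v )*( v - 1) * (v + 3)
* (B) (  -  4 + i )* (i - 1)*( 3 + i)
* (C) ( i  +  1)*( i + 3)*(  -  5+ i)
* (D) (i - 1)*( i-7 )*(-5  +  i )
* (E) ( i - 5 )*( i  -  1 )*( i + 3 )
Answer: E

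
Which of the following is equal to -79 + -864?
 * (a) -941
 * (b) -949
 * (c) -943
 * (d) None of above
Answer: c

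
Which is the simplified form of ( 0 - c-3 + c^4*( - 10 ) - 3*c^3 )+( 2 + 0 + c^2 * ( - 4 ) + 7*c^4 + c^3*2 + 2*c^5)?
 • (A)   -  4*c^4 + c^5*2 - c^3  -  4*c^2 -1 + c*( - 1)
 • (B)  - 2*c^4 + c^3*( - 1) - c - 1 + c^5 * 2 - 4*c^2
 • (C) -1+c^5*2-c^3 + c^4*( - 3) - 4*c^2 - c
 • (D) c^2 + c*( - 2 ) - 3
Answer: C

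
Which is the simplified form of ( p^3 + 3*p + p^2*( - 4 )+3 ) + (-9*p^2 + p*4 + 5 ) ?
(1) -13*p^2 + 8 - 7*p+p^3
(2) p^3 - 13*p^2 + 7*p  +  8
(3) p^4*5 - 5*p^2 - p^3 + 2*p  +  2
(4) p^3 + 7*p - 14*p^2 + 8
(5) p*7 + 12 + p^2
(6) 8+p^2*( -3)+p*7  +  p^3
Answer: 2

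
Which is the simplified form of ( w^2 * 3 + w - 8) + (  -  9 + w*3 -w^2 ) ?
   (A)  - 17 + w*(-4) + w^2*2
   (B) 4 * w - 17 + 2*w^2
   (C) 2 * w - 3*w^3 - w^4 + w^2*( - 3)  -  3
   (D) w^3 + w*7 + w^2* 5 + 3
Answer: B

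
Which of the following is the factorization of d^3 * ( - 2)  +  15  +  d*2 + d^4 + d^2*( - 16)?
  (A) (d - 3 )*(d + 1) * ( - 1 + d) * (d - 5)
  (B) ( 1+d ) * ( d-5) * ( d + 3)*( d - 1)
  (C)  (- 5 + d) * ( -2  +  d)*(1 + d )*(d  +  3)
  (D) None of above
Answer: B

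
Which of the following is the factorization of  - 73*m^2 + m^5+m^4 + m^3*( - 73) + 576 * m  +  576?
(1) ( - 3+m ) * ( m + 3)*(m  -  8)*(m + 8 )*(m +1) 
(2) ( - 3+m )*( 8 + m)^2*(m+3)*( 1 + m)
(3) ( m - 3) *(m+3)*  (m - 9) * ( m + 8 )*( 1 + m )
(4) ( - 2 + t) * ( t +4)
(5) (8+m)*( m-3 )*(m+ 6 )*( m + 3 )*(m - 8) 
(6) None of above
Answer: 1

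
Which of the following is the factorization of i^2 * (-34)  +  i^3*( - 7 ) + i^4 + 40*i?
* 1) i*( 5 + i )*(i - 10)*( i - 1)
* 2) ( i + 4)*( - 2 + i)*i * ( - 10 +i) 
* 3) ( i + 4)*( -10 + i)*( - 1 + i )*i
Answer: 3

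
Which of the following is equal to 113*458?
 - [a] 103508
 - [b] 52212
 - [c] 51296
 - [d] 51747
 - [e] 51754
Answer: e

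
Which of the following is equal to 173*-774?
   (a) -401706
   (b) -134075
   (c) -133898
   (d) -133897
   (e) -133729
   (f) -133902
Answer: f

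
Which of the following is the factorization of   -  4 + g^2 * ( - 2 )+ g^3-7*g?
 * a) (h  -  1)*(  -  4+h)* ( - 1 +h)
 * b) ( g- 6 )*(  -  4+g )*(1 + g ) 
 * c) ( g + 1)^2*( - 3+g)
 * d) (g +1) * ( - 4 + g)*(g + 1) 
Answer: d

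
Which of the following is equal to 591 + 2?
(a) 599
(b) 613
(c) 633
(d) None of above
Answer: d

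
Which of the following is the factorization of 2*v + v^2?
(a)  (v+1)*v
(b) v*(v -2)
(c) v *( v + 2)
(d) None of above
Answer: c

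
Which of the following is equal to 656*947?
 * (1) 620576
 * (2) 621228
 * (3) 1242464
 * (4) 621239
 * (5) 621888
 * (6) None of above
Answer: 6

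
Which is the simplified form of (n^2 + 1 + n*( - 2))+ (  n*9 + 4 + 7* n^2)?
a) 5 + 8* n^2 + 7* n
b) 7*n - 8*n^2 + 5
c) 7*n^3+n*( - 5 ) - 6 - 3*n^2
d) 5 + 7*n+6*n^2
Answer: a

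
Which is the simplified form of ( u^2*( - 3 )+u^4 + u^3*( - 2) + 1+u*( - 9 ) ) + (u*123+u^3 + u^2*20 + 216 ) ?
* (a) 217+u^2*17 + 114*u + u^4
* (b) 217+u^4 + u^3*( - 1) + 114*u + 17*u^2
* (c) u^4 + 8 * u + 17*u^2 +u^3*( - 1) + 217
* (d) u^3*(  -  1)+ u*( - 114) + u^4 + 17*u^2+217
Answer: b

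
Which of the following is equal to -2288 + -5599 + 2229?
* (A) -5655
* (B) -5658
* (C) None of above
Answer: B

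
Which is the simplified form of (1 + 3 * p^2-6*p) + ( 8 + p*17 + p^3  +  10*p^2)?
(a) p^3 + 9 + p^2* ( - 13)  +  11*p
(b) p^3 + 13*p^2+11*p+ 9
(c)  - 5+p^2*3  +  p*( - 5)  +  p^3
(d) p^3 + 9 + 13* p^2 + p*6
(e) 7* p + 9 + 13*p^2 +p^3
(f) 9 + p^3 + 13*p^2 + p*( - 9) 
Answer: b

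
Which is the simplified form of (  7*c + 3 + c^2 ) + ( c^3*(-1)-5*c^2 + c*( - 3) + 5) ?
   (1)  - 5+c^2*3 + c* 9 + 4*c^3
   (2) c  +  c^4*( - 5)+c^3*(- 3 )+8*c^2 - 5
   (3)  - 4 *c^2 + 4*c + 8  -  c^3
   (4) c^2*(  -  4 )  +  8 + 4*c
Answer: 3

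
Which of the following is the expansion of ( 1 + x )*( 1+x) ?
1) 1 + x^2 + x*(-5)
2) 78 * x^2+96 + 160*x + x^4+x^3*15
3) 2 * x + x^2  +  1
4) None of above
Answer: 3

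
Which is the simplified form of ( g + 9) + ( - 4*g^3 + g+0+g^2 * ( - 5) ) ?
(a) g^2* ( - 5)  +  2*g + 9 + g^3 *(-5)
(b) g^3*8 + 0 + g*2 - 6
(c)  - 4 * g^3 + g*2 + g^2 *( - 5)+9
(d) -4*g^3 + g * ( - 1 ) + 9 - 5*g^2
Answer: c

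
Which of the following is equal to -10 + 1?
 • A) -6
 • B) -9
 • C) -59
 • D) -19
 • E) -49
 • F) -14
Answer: B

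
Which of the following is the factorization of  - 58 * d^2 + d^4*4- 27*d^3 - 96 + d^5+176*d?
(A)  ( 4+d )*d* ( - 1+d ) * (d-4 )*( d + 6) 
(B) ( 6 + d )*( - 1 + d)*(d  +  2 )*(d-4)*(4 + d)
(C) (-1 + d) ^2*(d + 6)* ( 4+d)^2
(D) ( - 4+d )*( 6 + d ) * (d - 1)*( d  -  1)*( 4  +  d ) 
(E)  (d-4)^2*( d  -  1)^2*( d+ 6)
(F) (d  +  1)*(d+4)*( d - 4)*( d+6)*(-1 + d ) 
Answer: D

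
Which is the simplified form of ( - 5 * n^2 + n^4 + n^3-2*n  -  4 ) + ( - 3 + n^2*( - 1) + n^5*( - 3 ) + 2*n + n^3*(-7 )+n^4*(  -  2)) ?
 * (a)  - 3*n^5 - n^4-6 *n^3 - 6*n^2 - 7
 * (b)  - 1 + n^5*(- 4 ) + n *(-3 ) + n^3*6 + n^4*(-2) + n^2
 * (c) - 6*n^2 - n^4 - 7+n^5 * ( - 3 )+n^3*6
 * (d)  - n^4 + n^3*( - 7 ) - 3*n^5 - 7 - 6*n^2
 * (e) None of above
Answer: a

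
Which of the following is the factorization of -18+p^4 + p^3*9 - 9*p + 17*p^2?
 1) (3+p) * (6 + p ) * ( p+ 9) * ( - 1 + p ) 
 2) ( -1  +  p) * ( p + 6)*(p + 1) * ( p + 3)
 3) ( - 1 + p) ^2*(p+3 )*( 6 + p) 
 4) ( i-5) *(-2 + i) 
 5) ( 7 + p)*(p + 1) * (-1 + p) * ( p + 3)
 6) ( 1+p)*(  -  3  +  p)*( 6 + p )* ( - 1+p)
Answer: 2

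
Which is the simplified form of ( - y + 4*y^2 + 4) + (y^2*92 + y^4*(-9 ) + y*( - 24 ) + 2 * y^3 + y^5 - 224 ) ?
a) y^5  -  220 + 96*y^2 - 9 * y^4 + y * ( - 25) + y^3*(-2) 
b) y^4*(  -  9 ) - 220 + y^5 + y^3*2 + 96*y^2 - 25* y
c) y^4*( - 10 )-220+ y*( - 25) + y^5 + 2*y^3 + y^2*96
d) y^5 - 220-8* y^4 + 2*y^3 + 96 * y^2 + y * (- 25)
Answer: b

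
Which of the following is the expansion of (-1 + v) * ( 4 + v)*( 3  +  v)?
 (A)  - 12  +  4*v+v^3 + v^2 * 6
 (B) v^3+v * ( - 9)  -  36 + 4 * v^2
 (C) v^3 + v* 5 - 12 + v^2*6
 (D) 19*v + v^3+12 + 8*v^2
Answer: C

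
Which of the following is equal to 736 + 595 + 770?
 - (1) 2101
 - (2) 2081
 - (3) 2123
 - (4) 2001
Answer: 1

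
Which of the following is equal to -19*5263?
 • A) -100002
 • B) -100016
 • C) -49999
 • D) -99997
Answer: D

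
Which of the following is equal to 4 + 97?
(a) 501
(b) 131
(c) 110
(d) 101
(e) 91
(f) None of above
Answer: d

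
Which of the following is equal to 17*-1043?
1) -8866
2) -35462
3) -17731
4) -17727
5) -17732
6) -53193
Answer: 3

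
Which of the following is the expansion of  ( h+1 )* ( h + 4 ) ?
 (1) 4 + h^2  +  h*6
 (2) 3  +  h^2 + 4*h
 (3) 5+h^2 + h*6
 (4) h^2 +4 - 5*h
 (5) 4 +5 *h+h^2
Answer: 5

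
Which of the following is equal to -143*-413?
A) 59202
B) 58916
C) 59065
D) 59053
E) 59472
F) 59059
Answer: F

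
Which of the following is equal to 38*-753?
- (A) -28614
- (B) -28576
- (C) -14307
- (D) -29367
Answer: A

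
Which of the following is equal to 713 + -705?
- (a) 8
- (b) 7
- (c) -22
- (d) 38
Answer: a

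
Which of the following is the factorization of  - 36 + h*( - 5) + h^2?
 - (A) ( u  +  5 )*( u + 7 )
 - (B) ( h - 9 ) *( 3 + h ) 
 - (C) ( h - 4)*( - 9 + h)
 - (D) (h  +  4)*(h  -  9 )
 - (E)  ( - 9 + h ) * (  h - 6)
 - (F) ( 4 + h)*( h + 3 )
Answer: D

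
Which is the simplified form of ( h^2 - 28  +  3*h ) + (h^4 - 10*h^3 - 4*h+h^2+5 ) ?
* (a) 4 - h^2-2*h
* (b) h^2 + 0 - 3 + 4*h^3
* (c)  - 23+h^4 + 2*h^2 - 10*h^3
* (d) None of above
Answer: d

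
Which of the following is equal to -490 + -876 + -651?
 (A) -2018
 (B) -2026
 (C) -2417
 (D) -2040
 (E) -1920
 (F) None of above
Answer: F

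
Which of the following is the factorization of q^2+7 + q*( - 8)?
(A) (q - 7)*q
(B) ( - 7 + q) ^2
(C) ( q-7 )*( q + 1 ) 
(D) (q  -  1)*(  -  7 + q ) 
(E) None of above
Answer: D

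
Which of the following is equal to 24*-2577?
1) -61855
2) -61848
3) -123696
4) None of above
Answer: 2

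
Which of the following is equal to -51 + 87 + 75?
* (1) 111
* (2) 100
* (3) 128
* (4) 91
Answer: 1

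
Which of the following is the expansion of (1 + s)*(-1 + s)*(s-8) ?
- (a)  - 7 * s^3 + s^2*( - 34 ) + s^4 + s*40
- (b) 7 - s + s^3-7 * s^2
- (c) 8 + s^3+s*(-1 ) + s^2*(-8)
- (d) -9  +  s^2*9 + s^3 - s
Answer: c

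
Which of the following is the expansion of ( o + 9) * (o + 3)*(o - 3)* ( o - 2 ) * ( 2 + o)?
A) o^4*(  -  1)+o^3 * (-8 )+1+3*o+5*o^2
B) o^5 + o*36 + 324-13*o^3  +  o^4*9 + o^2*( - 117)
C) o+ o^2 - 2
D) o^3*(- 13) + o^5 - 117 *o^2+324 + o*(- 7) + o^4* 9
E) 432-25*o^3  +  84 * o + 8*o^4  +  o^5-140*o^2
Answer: B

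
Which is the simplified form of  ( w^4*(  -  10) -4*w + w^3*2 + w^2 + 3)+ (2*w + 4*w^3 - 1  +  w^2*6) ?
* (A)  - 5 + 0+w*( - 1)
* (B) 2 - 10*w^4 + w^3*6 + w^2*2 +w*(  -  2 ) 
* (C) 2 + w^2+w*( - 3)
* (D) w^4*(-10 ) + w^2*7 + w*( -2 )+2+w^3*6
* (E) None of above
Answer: D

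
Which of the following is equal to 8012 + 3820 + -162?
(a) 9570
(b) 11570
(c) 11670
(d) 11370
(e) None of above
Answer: c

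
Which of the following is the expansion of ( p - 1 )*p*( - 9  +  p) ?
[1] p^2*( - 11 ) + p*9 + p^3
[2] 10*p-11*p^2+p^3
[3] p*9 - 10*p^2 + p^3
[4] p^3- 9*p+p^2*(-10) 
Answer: 3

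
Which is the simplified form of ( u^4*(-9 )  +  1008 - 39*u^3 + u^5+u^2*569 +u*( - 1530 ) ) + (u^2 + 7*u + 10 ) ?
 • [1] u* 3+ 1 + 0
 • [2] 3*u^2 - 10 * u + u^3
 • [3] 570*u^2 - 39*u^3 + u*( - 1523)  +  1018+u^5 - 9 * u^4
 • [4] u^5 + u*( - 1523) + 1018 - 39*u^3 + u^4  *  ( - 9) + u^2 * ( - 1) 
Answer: 3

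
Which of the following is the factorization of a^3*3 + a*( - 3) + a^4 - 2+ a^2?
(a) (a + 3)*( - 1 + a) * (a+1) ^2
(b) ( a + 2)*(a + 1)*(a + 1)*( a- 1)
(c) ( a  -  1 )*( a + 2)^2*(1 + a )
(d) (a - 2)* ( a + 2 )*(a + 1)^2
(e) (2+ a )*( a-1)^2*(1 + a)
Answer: b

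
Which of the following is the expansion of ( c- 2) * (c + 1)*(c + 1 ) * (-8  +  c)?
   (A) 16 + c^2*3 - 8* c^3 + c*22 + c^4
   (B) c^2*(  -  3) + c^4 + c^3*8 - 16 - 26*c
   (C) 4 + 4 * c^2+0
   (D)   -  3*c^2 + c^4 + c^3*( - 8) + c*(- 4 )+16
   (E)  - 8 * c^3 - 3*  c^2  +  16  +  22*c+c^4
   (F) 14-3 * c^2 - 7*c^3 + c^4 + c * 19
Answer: E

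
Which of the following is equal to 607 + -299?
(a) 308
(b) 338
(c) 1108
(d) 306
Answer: a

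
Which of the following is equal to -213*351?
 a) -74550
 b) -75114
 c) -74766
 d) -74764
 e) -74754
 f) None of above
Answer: f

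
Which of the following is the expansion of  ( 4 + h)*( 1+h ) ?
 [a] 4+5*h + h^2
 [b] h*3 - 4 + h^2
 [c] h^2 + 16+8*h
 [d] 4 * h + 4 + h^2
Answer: a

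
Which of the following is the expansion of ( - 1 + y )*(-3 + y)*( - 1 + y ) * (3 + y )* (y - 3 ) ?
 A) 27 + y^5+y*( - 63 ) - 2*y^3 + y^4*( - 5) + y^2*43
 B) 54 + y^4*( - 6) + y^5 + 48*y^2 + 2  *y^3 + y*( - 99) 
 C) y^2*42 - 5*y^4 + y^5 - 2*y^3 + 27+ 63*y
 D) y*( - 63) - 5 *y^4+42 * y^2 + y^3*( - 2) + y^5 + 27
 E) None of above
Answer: D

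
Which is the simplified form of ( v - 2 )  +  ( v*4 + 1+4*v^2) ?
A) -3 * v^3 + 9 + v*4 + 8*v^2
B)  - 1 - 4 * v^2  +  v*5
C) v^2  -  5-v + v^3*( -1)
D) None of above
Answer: D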